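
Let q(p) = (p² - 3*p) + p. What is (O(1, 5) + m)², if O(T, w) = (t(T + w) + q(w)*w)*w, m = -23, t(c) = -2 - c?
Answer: 97344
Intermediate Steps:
q(p) = p² - 2*p
O(T, w) = w*(-2 - T - w + w²*(-2 + w)) (O(T, w) = ((-2 - (T + w)) + (w*(-2 + w))*w)*w = ((-2 + (-T - w)) + w²*(-2 + w))*w = ((-2 - T - w) + w²*(-2 + w))*w = (-2 - T - w + w²*(-2 + w))*w = w*(-2 - T - w + w²*(-2 + w)))
(O(1, 5) + m)² = (-1*5*(2 + 1 + 5 - 1*5²*(-2 + 5)) - 23)² = (-1*5*(2 + 1 + 5 - 1*25*3) - 23)² = (-1*5*(2 + 1 + 5 - 75) - 23)² = (-1*5*(-67) - 23)² = (335 - 23)² = 312² = 97344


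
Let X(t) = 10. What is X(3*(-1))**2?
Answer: 100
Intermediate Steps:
X(3*(-1))**2 = 10**2 = 100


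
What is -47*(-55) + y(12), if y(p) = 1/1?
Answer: 2586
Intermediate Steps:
y(p) = 1
-47*(-55) + y(12) = -47*(-55) + 1 = 2585 + 1 = 2586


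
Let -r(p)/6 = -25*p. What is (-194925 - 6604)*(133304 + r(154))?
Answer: -31519941716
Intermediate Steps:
r(p) = 150*p (r(p) = -(-150)*p = 150*p)
(-194925 - 6604)*(133304 + r(154)) = (-194925 - 6604)*(133304 + 150*154) = -201529*(133304 + 23100) = -201529*156404 = -31519941716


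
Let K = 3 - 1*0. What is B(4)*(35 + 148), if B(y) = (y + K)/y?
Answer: 1281/4 ≈ 320.25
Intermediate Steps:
K = 3 (K = 3 + 0 = 3)
B(y) = (3 + y)/y (B(y) = (y + 3)/y = (3 + y)/y)
B(4)*(35 + 148) = ((3 + 4)/4)*(35 + 148) = ((¼)*7)*183 = (7/4)*183 = 1281/4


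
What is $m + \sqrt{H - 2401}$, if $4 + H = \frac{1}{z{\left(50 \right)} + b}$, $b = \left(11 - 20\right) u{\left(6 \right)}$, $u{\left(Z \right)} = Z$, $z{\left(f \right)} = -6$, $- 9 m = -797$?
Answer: $\frac{797}{9} + \frac{i \sqrt{2164515}}{30} \approx 88.556 + 49.041 i$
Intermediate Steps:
$m = \frac{797}{9}$ ($m = \left(- \frac{1}{9}\right) \left(-797\right) = \frac{797}{9} \approx 88.556$)
$b = -54$ ($b = \left(11 - 20\right) 6 = \left(-9\right) 6 = -54$)
$H = - \frac{241}{60}$ ($H = -4 + \frac{1}{-6 - 54} = -4 + \frac{1}{-60} = -4 - \frac{1}{60} = - \frac{241}{60} \approx -4.0167$)
$m + \sqrt{H - 2401} = \frac{797}{9} + \sqrt{- \frac{241}{60} - 2401} = \frac{797}{9} + \sqrt{- \frac{144301}{60}} = \frac{797}{9} + \frac{i \sqrt{2164515}}{30}$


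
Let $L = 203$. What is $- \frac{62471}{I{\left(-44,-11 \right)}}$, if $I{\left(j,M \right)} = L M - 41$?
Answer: $\frac{62471}{2274} \approx 27.472$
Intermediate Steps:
$I{\left(j,M \right)} = -41 + 203 M$ ($I{\left(j,M \right)} = 203 M - 41 = -41 + 203 M$)
$- \frac{62471}{I{\left(-44,-11 \right)}} = - \frac{62471}{-41 + 203 \left(-11\right)} = - \frac{62471}{-41 - 2233} = - \frac{62471}{-2274} = \left(-62471\right) \left(- \frac{1}{2274}\right) = \frac{62471}{2274}$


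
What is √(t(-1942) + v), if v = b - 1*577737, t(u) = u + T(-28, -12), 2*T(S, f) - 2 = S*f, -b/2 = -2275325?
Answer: 2*√992785 ≈ 1992.8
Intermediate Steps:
b = 4550650 (b = -2*(-2275325) = 4550650)
T(S, f) = 1 + S*f/2 (T(S, f) = 1 + (S*f)/2 = 1 + S*f/2)
t(u) = 169 + u (t(u) = u + (1 + (½)*(-28)*(-12)) = u + (1 + 168) = u + 169 = 169 + u)
v = 3972913 (v = 4550650 - 1*577737 = 4550650 - 577737 = 3972913)
√(t(-1942) + v) = √((169 - 1942) + 3972913) = √(-1773 + 3972913) = √3971140 = 2*√992785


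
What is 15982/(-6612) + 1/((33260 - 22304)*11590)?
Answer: -8900855231/3682421160 ≈ -2.4171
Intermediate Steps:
15982/(-6612) + 1/((33260 - 22304)*11590) = 15982*(-1/6612) + (1/11590)/10956 = -7991/3306 + (1/10956)*(1/11590) = -7991/3306 + 1/126980040 = -8900855231/3682421160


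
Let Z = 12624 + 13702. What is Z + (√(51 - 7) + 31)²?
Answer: 27331 + 124*√11 ≈ 27742.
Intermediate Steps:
Z = 26326
Z + (√(51 - 7) + 31)² = 26326 + (√(51 - 7) + 31)² = 26326 + (√44 + 31)² = 26326 + (2*√11 + 31)² = 26326 + (31 + 2*√11)²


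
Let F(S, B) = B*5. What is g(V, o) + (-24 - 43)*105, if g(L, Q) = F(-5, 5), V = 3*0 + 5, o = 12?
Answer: -7010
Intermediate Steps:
F(S, B) = 5*B
V = 5 (V = 0 + 5 = 5)
g(L, Q) = 25 (g(L, Q) = 5*5 = 25)
g(V, o) + (-24 - 43)*105 = 25 + (-24 - 43)*105 = 25 - 67*105 = 25 - 7035 = -7010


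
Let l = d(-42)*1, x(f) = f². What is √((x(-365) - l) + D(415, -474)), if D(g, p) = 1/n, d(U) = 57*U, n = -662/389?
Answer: √59433955518/662 ≈ 368.26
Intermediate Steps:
n = -662/389 (n = -662*1/389 = -662/389 ≈ -1.7018)
l = -2394 (l = (57*(-42))*1 = -2394*1 = -2394)
D(g, p) = -389/662 (D(g, p) = 1/(-662/389) = -389/662)
√((x(-365) - l) + D(415, -474)) = √(((-365)² - 1*(-2394)) - 389/662) = √((133225 + 2394) - 389/662) = √(135619 - 389/662) = √(89779389/662) = √59433955518/662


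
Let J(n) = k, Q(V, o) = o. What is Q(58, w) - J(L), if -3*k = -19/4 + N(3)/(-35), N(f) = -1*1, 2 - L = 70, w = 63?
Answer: 25799/420 ≈ 61.426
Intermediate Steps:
L = -68 (L = 2 - 1*70 = 2 - 70 = -68)
N(f) = -1
k = 661/420 (k = -(-19/4 - 1/(-35))/3 = -(-19*1/4 - 1*(-1/35))/3 = -(-19/4 + 1/35)/3 = -1/3*(-661/140) = 661/420 ≈ 1.5738)
J(n) = 661/420
Q(58, w) - J(L) = 63 - 1*661/420 = 63 - 661/420 = 25799/420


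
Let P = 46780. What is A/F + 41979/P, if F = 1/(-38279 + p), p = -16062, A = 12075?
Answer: -30695519116521/46780 ≈ -6.5617e+8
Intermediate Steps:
F = -1/54341 (F = 1/(-38279 - 16062) = 1/(-54341) = -1/54341 ≈ -1.8402e-5)
A/F + 41979/P = 12075/(-1/54341) + 41979/46780 = 12075*(-54341) + 41979*(1/46780) = -656167575 + 41979/46780 = -30695519116521/46780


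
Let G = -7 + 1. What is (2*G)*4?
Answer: -48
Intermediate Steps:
G = -6
(2*G)*4 = (2*(-6))*4 = -12*4 = -48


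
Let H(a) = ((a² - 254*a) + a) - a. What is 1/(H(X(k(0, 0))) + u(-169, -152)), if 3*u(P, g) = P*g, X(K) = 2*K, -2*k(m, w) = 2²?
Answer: 3/28784 ≈ 0.00010422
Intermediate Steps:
k(m, w) = -2 (k(m, w) = -½*2² = -½*4 = -2)
u(P, g) = P*g/3 (u(P, g) = (P*g)/3 = P*g/3)
H(a) = a² - 254*a (H(a) = (a² - 253*a) - a = a² - 254*a)
1/(H(X(k(0, 0))) + u(-169, -152)) = 1/((2*(-2))*(-254 + 2*(-2)) + (⅓)*(-169)*(-152)) = 1/(-4*(-254 - 4) + 25688/3) = 1/(-4*(-258) + 25688/3) = 1/(1032 + 25688/3) = 1/(28784/3) = 3/28784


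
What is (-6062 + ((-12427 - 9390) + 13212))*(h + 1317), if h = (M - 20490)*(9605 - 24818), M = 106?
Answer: -4548282299703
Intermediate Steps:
h = 310101792 (h = (106 - 20490)*(9605 - 24818) = -20384*(-15213) = 310101792)
(-6062 + ((-12427 - 9390) + 13212))*(h + 1317) = (-6062 + ((-12427 - 9390) + 13212))*(310101792 + 1317) = (-6062 + (-21817 + 13212))*310103109 = (-6062 - 8605)*310103109 = -14667*310103109 = -4548282299703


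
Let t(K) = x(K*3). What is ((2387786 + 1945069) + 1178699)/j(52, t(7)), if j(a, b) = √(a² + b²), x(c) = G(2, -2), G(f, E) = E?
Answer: 2755777*√677/677 ≈ 1.0591e+5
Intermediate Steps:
x(c) = -2
t(K) = -2
((2387786 + 1945069) + 1178699)/j(52, t(7)) = ((2387786 + 1945069) + 1178699)/(√(52² + (-2)²)) = (4332855 + 1178699)/(√(2704 + 4)) = 5511554/(√2708) = 5511554/((2*√677)) = 5511554*(√677/1354) = 2755777*√677/677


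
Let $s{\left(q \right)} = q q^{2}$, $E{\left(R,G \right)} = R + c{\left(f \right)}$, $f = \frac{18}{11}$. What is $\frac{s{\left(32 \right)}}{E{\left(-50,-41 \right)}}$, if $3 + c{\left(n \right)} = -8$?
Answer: $- \frac{32768}{61} \approx -537.18$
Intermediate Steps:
$f = \frac{18}{11}$ ($f = 18 \cdot \frac{1}{11} = \frac{18}{11} \approx 1.6364$)
$c{\left(n \right)} = -11$ ($c{\left(n \right)} = -3 - 8 = -11$)
$E{\left(R,G \right)} = -11 + R$ ($E{\left(R,G \right)} = R - 11 = -11 + R$)
$s{\left(q \right)} = q^{3}$
$\frac{s{\left(32 \right)}}{E{\left(-50,-41 \right)}} = \frac{32^{3}}{-11 - 50} = \frac{32768}{-61} = 32768 \left(- \frac{1}{61}\right) = - \frac{32768}{61}$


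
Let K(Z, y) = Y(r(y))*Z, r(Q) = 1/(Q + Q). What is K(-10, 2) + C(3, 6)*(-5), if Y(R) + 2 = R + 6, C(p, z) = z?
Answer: -145/2 ≈ -72.500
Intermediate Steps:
r(Q) = 1/(2*Q)
Y(R) = 4 + R (Y(R) = -2 + (R + 6) = -2 + (6 + R) = 4 + R)
K(Z, y) = Z*(4 + 1/(2*y)) (K(Z, y) = (4 + 1/(2*y))*Z = Z*(4 + 1/(2*y)))
K(-10, 2) + C(3, 6)*(-5) = (4*(-10) + (½)*(-10)/2) + 6*(-5) = (-40 + (½)*(-10)*(½)) - 30 = (-40 - 5/2) - 30 = -85/2 - 30 = -145/2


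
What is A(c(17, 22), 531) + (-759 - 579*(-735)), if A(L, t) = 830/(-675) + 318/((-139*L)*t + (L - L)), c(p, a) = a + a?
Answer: 10346957045383/24356970 ≈ 4.2481e+5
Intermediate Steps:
c(p, a) = 2*a
A(L, t) = -166/135 - 318/(139*L*t) (A(L, t) = 830*(-1/675) + 318/(-139*L*t + 0) = -166/135 + 318/((-139*L*t)) = -166/135 + 318*(-1/(139*L*t)) = -166/135 - 318/(139*L*t))
A(c(17, 22), 531) + (-759 - 579*(-735)) = (-166/135 - 318/139/(2*22*531)) + (-759 - 579*(-735)) = (-166/135 - 318/139*1/531/44) + (-759 + 425565) = (-166/135 - 318/139*1/44*1/531) + 424806 = (-166/135 - 53/541266) + 424806 = -29952437/24356970 + 424806 = 10346957045383/24356970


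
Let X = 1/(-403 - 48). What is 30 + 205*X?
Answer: 325/11 ≈ 29.545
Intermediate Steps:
X = -1/451 (X = 1/(-451) = -1/451 ≈ -0.0022173)
30 + 205*X = 30 + 205*(-1/451) = 30 - 5/11 = 325/11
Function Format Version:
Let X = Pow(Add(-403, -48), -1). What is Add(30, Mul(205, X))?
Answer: Rational(325, 11) ≈ 29.545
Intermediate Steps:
X = Rational(-1, 451) (X = Pow(-451, -1) = Rational(-1, 451) ≈ -0.0022173)
Add(30, Mul(205, X)) = Add(30, Mul(205, Rational(-1, 451))) = Add(30, Rational(-5, 11)) = Rational(325, 11)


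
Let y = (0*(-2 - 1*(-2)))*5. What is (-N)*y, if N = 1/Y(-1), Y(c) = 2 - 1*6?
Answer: 0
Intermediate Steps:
Y(c) = -4 (Y(c) = 2 - 6 = -4)
N = -1/4 (N = 1/(-4) = -1/4 ≈ -0.25000)
y = 0 (y = (0*(-2 + 2))*5 = (0*0)*5 = 0*5 = 0)
(-N)*y = -1*(-1/4)*0 = (1/4)*0 = 0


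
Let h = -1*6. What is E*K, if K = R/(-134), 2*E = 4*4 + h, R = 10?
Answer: -25/67 ≈ -0.37313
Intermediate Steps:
h = -6
E = 5 (E = (4*4 - 6)/2 = (16 - 6)/2 = (½)*10 = 5)
K = -5/67 (K = 10/(-134) = 10*(-1/134) = -5/67 ≈ -0.074627)
E*K = 5*(-5/67) = -25/67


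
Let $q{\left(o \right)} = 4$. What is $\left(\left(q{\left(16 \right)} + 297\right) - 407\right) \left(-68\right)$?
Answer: $7208$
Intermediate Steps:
$\left(\left(q{\left(16 \right)} + 297\right) - 407\right) \left(-68\right) = \left(\left(4 + 297\right) - 407\right) \left(-68\right) = \left(301 - 407\right) \left(-68\right) = \left(-106\right) \left(-68\right) = 7208$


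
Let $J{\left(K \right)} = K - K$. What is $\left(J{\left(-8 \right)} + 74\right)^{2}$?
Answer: $5476$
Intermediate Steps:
$J{\left(K \right)} = 0$
$\left(J{\left(-8 \right)} + 74\right)^{2} = \left(0 + 74\right)^{2} = 74^{2} = 5476$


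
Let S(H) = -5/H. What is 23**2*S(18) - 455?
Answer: -10835/18 ≈ -601.94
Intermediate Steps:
23**2*S(18) - 455 = 23**2*(-5/18) - 455 = 529*(-5*1/18) - 455 = 529*(-5/18) - 455 = -2645/18 - 455 = -10835/18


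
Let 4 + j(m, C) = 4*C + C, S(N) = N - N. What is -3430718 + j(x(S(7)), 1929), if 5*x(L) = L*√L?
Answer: -3421077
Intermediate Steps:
S(N) = 0
x(L) = L^(3/2)/5 (x(L) = (L*√L)/5 = L^(3/2)/5)
j(m, C) = -4 + 5*C (j(m, C) = -4 + (4*C + C) = -4 + 5*C)
-3430718 + j(x(S(7)), 1929) = -3430718 + (-4 + 5*1929) = -3430718 + (-4 + 9645) = -3430718 + 9641 = -3421077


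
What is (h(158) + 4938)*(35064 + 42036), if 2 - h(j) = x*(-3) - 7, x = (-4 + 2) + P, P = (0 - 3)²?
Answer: 383032800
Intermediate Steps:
P = 9 (P = (-3)² = 9)
x = 7 (x = (-4 + 2) + 9 = -2 + 9 = 7)
h(j) = 30 (h(j) = 2 - (7*(-3) - 7) = 2 - (-21 - 7) = 2 - 1*(-28) = 2 + 28 = 30)
(h(158) + 4938)*(35064 + 42036) = (30 + 4938)*(35064 + 42036) = 4968*77100 = 383032800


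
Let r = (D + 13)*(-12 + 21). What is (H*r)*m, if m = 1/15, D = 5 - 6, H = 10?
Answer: 72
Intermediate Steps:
D = -1
r = 108 (r = (-1 + 13)*(-12 + 21) = 12*9 = 108)
m = 1/15 ≈ 0.066667
(H*r)*m = (10*108)*(1/15) = 1080*(1/15) = 72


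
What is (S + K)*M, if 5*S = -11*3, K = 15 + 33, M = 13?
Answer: 2691/5 ≈ 538.20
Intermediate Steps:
K = 48
S = -33/5 (S = (-11*3)/5 = (⅕)*(-33) = -33/5 ≈ -6.6000)
(S + K)*M = (-33/5 + 48)*13 = (207/5)*13 = 2691/5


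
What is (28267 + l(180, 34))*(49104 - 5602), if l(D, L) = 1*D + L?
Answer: 1238980462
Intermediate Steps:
l(D, L) = D + L
(28267 + l(180, 34))*(49104 - 5602) = (28267 + (180 + 34))*(49104 - 5602) = (28267 + 214)*43502 = 28481*43502 = 1238980462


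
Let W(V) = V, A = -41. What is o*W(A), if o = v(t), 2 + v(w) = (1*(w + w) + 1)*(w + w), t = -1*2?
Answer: -410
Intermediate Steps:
t = -2
v(w) = -2 + 2*w*(1 + 2*w) (v(w) = -2 + (1*(w + w) + 1)*(w + w) = -2 + (1*(2*w) + 1)*(2*w) = -2 + (2*w + 1)*(2*w) = -2 + (1 + 2*w)*(2*w) = -2 + 2*w*(1 + 2*w))
o = 10 (o = -2 + 2*(-2) + 4*(-2)² = -2 - 4 + 4*4 = -2 - 4 + 16 = 10)
o*W(A) = 10*(-41) = -410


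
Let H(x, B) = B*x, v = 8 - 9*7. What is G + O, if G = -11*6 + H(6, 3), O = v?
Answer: -103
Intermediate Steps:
v = -55 (v = 8 - 63 = -55)
O = -55
G = -48 (G = -11*6 + 3*6 = -66 + 18 = -48)
G + O = -48 - 55 = -103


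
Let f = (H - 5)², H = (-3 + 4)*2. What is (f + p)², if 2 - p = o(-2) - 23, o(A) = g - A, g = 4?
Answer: 784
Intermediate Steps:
o(A) = 4 - A
H = 2 (H = 1*2 = 2)
p = 19 (p = 2 - ((4 - 1*(-2)) - 23) = 2 - ((4 + 2) - 23) = 2 - (6 - 23) = 2 - 1*(-17) = 2 + 17 = 19)
f = 9 (f = (2 - 5)² = (-3)² = 9)
(f + p)² = (9 + 19)² = 28² = 784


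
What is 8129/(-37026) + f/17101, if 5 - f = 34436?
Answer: -128532385/57561966 ≈ -2.2329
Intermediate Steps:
f = -34431 (f = 5 - 1*34436 = 5 - 34436 = -34431)
8129/(-37026) + f/17101 = 8129/(-37026) - 34431/17101 = 8129*(-1/37026) - 34431*1/17101 = -739/3366 - 34431/17101 = -128532385/57561966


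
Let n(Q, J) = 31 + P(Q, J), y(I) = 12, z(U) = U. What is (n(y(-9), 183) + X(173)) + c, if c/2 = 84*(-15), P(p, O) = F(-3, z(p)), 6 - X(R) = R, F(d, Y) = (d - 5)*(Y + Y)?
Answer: -2848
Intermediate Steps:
F(d, Y) = 2*Y*(-5 + d) (F(d, Y) = (-5 + d)*(2*Y) = 2*Y*(-5 + d))
X(R) = 6 - R
P(p, O) = -16*p (P(p, O) = 2*p*(-5 - 3) = 2*p*(-8) = -16*p)
n(Q, J) = 31 - 16*Q
c = -2520 (c = 2*(84*(-15)) = 2*(-1260) = -2520)
(n(y(-9), 183) + X(173)) + c = ((31 - 16*12) + (6 - 1*173)) - 2520 = ((31 - 192) + (6 - 173)) - 2520 = (-161 - 167) - 2520 = -328 - 2520 = -2848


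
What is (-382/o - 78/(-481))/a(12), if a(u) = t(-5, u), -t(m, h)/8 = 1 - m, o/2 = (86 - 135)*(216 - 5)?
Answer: -69101/18362064 ≈ -0.0037632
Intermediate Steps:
o = -20678 (o = 2*((86 - 135)*(216 - 5)) = 2*(-49*211) = 2*(-10339) = -20678)
t(m, h) = -8 + 8*m (t(m, h) = -8*(1 - m) = -8 + 8*m)
a(u) = -48 (a(u) = -8 + 8*(-5) = -8 - 40 = -48)
(-382/o - 78/(-481))/a(12) = (-382/(-20678) - 78/(-481))/(-48) = (-382*(-1/20678) - 78*(-1/481))*(-1/48) = (191/10339 + 6/37)*(-1/48) = (69101/382543)*(-1/48) = -69101/18362064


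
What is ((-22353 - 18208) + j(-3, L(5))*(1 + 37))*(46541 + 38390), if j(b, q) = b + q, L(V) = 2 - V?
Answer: -3464250559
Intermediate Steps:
((-22353 - 18208) + j(-3, L(5))*(1 + 37))*(46541 + 38390) = ((-22353 - 18208) + (-3 + (2 - 1*5))*(1 + 37))*(46541 + 38390) = (-40561 + (-3 + (2 - 5))*38)*84931 = (-40561 + (-3 - 3)*38)*84931 = (-40561 - 6*38)*84931 = (-40561 - 228)*84931 = -40789*84931 = -3464250559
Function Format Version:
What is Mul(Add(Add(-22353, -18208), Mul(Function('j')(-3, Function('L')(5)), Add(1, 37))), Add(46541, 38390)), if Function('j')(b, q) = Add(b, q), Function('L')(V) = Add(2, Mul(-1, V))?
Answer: -3464250559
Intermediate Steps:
Mul(Add(Add(-22353, -18208), Mul(Function('j')(-3, Function('L')(5)), Add(1, 37))), Add(46541, 38390)) = Mul(Add(Add(-22353, -18208), Mul(Add(-3, Add(2, Mul(-1, 5))), Add(1, 37))), Add(46541, 38390)) = Mul(Add(-40561, Mul(Add(-3, Add(2, -5)), 38)), 84931) = Mul(Add(-40561, Mul(Add(-3, -3), 38)), 84931) = Mul(Add(-40561, Mul(-6, 38)), 84931) = Mul(Add(-40561, -228), 84931) = Mul(-40789, 84931) = -3464250559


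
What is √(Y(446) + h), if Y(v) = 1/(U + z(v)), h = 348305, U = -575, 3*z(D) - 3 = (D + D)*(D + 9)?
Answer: √56887792915052834/404138 ≈ 590.17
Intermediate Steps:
z(D) = 1 + 2*D*(9 + D)/3 (z(D) = 1 + ((D + D)*(D + 9))/3 = 1 + ((2*D)*(9 + D))/3 = 1 + (2*D*(9 + D))/3 = 1 + 2*D*(9 + D)/3)
Y(v) = 1/(-574 + 6*v + 2*v²/3) (Y(v) = 1/(-575 + (1 + 6*v + 2*v²/3)) = 1/(-574 + 6*v + 2*v²/3))
√(Y(446) + h) = √(3/(2*(-861 + 446² + 9*446)) + 348305) = √(3/(2*(-861 + 198916 + 4014)) + 348305) = √((3/2)/202069 + 348305) = √((3/2)*(1/202069) + 348305) = √(3/404138 + 348305) = √(140763286093/404138) = √56887792915052834/404138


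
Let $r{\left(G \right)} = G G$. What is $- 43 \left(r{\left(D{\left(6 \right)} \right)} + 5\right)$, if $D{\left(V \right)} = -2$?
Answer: $-387$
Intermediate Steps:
$r{\left(G \right)} = G^{2}$
$- 43 \left(r{\left(D{\left(6 \right)} \right)} + 5\right) = - 43 \left(\left(-2\right)^{2} + 5\right) = - 43 \left(4 + 5\right) = \left(-43\right) 9 = -387$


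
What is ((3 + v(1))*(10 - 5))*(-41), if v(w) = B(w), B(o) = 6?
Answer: -1845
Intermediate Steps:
v(w) = 6
((3 + v(1))*(10 - 5))*(-41) = ((3 + 6)*(10 - 5))*(-41) = (9*5)*(-41) = 45*(-41) = -1845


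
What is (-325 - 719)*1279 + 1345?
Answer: -1333931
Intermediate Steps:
(-325 - 719)*1279 + 1345 = -1044*1279 + 1345 = -1335276 + 1345 = -1333931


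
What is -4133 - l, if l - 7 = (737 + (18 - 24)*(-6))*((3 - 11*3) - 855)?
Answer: 679965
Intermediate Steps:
l = -684098 (l = 7 + (737 + (18 - 24)*(-6))*((3 - 11*3) - 855) = 7 + (737 - 6*(-6))*((3 - 33) - 855) = 7 + (737 + 36)*(-30 - 855) = 7 + 773*(-885) = 7 - 684105 = -684098)
-4133 - l = -4133 - 1*(-684098) = -4133 + 684098 = 679965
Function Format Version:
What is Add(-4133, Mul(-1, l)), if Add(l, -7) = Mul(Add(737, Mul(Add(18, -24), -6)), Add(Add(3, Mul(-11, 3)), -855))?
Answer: 679965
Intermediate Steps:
l = -684098 (l = Add(7, Mul(Add(737, Mul(Add(18, -24), -6)), Add(Add(3, Mul(-11, 3)), -855))) = Add(7, Mul(Add(737, Mul(-6, -6)), Add(Add(3, -33), -855))) = Add(7, Mul(Add(737, 36), Add(-30, -855))) = Add(7, Mul(773, -885)) = Add(7, -684105) = -684098)
Add(-4133, Mul(-1, l)) = Add(-4133, Mul(-1, -684098)) = Add(-4133, 684098) = 679965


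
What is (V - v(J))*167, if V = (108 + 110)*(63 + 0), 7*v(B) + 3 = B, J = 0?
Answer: 16055547/7 ≈ 2.2936e+6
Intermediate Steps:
v(B) = -3/7 + B/7
V = 13734 (V = 218*63 = 13734)
(V - v(J))*167 = (13734 - (-3/7 + (⅐)*0))*167 = (13734 - (-3/7 + 0))*167 = (13734 - 1*(-3/7))*167 = (13734 + 3/7)*167 = (96141/7)*167 = 16055547/7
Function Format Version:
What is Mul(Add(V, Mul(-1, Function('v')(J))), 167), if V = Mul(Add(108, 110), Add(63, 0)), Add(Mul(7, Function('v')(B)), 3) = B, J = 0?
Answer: Rational(16055547, 7) ≈ 2.2936e+6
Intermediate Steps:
Function('v')(B) = Add(Rational(-3, 7), Mul(Rational(1, 7), B))
V = 13734 (V = Mul(218, 63) = 13734)
Mul(Add(V, Mul(-1, Function('v')(J))), 167) = Mul(Add(13734, Mul(-1, Add(Rational(-3, 7), Mul(Rational(1, 7), 0)))), 167) = Mul(Add(13734, Mul(-1, Add(Rational(-3, 7), 0))), 167) = Mul(Add(13734, Mul(-1, Rational(-3, 7))), 167) = Mul(Add(13734, Rational(3, 7)), 167) = Mul(Rational(96141, 7), 167) = Rational(16055547, 7)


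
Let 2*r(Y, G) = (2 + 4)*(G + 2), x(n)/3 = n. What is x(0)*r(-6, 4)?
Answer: 0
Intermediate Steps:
x(n) = 3*n
r(Y, G) = 6 + 3*G (r(Y, G) = ((2 + 4)*(G + 2))/2 = (6*(2 + G))/2 = (12 + 6*G)/2 = 6 + 3*G)
x(0)*r(-6, 4) = (3*0)*(6 + 3*4) = 0*(6 + 12) = 0*18 = 0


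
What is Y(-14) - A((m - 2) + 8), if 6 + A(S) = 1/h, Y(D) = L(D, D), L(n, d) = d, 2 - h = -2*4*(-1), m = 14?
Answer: -47/6 ≈ -7.8333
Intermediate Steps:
h = -6 (h = 2 - (-2*4)*(-1) = 2 - (-8)*(-1) = 2 - 1*8 = 2 - 8 = -6)
Y(D) = D
A(S) = -37/6 (A(S) = -6 + 1/(-6) = -6 - ⅙ = -37/6)
Y(-14) - A((m - 2) + 8) = -14 - 1*(-37/6) = -14 + 37/6 = -47/6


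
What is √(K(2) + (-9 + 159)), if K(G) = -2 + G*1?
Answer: 5*√6 ≈ 12.247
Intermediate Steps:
K(G) = -2 + G
√(K(2) + (-9 + 159)) = √((-2 + 2) + (-9 + 159)) = √(0 + 150) = √150 = 5*√6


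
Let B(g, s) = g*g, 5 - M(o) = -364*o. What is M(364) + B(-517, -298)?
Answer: 399790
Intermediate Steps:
M(o) = 5 + 364*o (M(o) = 5 - (-364)*o = 5 + 364*o)
B(g, s) = g²
M(364) + B(-517, -298) = (5 + 364*364) + (-517)² = (5 + 132496) + 267289 = 132501 + 267289 = 399790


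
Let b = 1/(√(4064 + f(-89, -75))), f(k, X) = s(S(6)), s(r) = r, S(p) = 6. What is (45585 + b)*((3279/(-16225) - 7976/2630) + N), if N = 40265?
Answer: 1566337049200746/853435 + 85901998969*√4070/8683701125 ≈ 1.8353e+9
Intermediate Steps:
f(k, X) = 6
b = √4070/4070 (b = 1/(√(4064 + 6)) = 1/(√4070) = √4070/4070 ≈ 0.015675)
(45585 + b)*((3279/(-16225) - 7976/2630) + N) = (45585 + √4070/4070)*((3279/(-16225) - 7976/2630) + 40265) = (45585 + √4070/4070)*((3279*(-1/16225) - 7976*1/2630) + 40265) = (45585 + √4070/4070)*((-3279/16225 - 3988/1315) + 40265) = (45585 + √4070/4070)*(-13803437/4267175 + 40265) = (45585 + √4070/4070)*(171803997938/4267175) = 1566337049200746/853435 + 85901998969*√4070/8683701125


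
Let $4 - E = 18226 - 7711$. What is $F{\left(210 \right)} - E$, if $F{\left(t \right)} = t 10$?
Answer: $12611$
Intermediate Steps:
$F{\left(t \right)} = 10 t$
$E = -10511$ ($E = 4 - \left(18226 - 7711\right) = 4 - 10515 = -10511$)
$F{\left(210 \right)} - E = 10 \cdot 210 - -10511 = 2100 + 10511 = 12611$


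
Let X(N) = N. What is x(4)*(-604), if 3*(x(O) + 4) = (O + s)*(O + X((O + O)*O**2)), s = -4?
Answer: 2416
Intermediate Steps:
x(O) = -4 + (-4 + O)*(O + 2*O**3)/3 (x(O) = -4 + ((O - 4)*(O + (O + O)*O**2))/3 = -4 + ((-4 + O)*(O + (2*O)*O**2))/3 = -4 + ((-4 + O)*(O + 2*O**3))/3 = -4 + (-4 + O)*(O + 2*O**3)/3)
x(4)*(-604) = (-4 - 8/3*4**3 - 4/3*4 + (1/3)*4**2 + (2/3)*4**4)*(-604) = (-4 - 8/3*64 - 16/3 + (1/3)*16 + (2/3)*256)*(-604) = (-4 - 512/3 - 16/3 + 16/3 + 512/3)*(-604) = -4*(-604) = 2416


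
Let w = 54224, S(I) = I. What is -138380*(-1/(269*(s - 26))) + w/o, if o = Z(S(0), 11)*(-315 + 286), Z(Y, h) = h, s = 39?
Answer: -145478108/1115543 ≈ -130.41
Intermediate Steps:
o = -319 (o = 11*(-315 + 286) = 11*(-29) = -319)
-138380*(-1/(269*(s - 26))) + w/o = -138380*(-1/(269*(39 - 26))) + 54224/(-319) = -138380/((-269*13)) + 54224*(-1/319) = -138380/(-3497) - 54224/319 = -138380*(-1/3497) - 54224/319 = 138380/3497 - 54224/319 = -145478108/1115543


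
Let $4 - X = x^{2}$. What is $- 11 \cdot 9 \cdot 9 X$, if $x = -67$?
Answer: $3996135$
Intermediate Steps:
$X = -4485$ ($X = 4 - \left(-67\right)^{2} = 4 - 4489 = -4485$)
$- 11 \cdot 9 \cdot 9 X = - 11 \cdot 9 \cdot 9 \left(-4485\right) = \left(-11\right) 81 \left(-4485\right) = \left(-891\right) \left(-4485\right) = 3996135$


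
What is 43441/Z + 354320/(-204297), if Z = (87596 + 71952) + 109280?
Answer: -86376270983/54920753916 ≈ -1.5727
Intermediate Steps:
Z = 268828 (Z = 159548 + 109280 = 268828)
43441/Z + 354320/(-204297) = 43441/268828 + 354320/(-204297) = 43441*(1/268828) + 354320*(-1/204297) = 43441/268828 - 354320/204297 = -86376270983/54920753916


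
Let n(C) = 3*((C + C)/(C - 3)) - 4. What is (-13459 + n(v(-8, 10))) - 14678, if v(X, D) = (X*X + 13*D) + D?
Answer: -1885039/67 ≈ -28135.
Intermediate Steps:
v(X, D) = X² + 14*D (v(X, D) = (X² + 13*D) + D = X² + 14*D)
n(C) = -4 + 6*C/(-3 + C) (n(C) = 3*((2*C)/(-3 + C)) - 4 = 3*(2*C/(-3 + C)) - 4 = 6*C/(-3 + C) - 4 = -4 + 6*C/(-3 + C))
(-13459 + n(v(-8, 10))) - 14678 = (-13459 + 2*(6 + ((-8)² + 14*10))/(-3 + ((-8)² + 14*10))) - 14678 = (-13459 + 2*(6 + (64 + 140))/(-3 + (64 + 140))) - 14678 = (-13459 + 2*(6 + 204)/(-3 + 204)) - 14678 = (-13459 + 2*210/201) - 14678 = (-13459 + 2*(1/201)*210) - 14678 = (-13459 + 140/67) - 14678 = -901613/67 - 14678 = -1885039/67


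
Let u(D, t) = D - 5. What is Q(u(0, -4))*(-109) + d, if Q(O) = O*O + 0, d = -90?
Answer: -2815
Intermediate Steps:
u(D, t) = -5 + D
Q(O) = O² (Q(O) = O² + 0 = O²)
Q(u(0, -4))*(-109) + d = (-5 + 0)²*(-109) - 90 = (-5)²*(-109) - 90 = 25*(-109) - 90 = -2725 - 90 = -2815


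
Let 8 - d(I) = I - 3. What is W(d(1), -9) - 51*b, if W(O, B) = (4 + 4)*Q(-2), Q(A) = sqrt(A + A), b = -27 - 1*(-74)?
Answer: -2397 + 16*I ≈ -2397.0 + 16.0*I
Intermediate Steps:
b = 47 (b = -27 + 74 = 47)
d(I) = 11 - I (d(I) = 8 - (I - 3) = 8 - (-3 + I) = 8 + (3 - I) = 11 - I)
Q(A) = sqrt(2)*sqrt(A) (Q(A) = sqrt(2*A) = sqrt(2)*sqrt(A))
W(O, B) = 16*I (W(O, B) = (4 + 4)*(sqrt(2)*sqrt(-2)) = 8*(sqrt(2)*(I*sqrt(2))) = 8*(2*I) = 16*I)
W(d(1), -9) - 51*b = 16*I - 51*47 = 16*I - 2397 = -2397 + 16*I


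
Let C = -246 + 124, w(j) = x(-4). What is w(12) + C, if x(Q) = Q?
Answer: -126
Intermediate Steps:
w(j) = -4
C = -122
w(12) + C = -4 - 122 = -126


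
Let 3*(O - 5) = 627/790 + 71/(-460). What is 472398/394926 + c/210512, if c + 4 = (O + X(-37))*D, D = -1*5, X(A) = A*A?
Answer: 351517930707275/302118630115008 ≈ 1.1635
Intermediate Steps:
O = 568333/109020 (O = 5 + (627/790 + 71/(-460))/3 = 5 + (627*(1/790) + 71*(-1/460))/3 = 5 + (627/790 - 71/460)/3 = 5 + (⅓)*(23233/36340) = 5 + 23233/109020 = 568333/109020 ≈ 5.2131)
X(A) = A²
D = -5
c = -149903929/21804 (c = -4 + (568333/109020 + (-37)²)*(-5) = -4 + (568333/109020 + 1369)*(-5) = -4 + (149816713/109020)*(-5) = -4 - 149816713/21804 = -149903929/21804 ≈ -6875.1)
472398/394926 + c/210512 = 472398/394926 - 149903929/21804/210512 = 472398*(1/394926) - 149903929/21804*1/210512 = 78733/65821 - 149903929/4590003648 = 351517930707275/302118630115008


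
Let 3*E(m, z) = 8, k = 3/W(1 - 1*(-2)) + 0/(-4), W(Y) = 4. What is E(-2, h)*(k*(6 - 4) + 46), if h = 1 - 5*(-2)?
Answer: 380/3 ≈ 126.67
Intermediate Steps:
k = 3/4 (k = 3/4 + 0/(-4) = 3*(1/4) + 0*(-1/4) = 3/4 + 0 = 3/4 ≈ 0.75000)
h = 11 (h = 1 + 10 = 11)
E(m, z) = 8/3 (E(m, z) = (1/3)*8 = 8/3)
E(-2, h)*(k*(6 - 4) + 46) = 8*(3*(6 - 4)/4 + 46)/3 = 8*((3/4)*2 + 46)/3 = 8*(3/2 + 46)/3 = (8/3)*(95/2) = 380/3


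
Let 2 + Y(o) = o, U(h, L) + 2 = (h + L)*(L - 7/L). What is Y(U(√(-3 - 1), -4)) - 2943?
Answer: -2938 - 9*I/2 ≈ -2938.0 - 4.5*I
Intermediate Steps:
U(h, L) = -2 + (L + h)*(L - 7/L) (U(h, L) = -2 + (h + L)*(L - 7/L) = -2 + (L + h)*(L - 7/L))
Y(o) = -2 + o
Y(U(√(-3 - 1), -4)) - 2943 = (-2 + (-9 + (-4)² - 4*√(-3 - 1) - 7*√(-3 - 1)/(-4))) - 2943 = (-2 + (-9 + 16 - 8*I - 7*√(-4)*(-¼))) - 2943 = (-2 + (-9 + 16 - 8*I - 7*2*I*(-¼))) - 2943 = (-2 + (-9 + 16 - 8*I + 7*I/2)) - 2943 = (-2 + (7 - 9*I/2)) - 2943 = (5 - 9*I/2) - 2943 = -2938 - 9*I/2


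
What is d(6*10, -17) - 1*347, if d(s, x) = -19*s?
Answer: -1487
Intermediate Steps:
d(6*10, -17) - 1*347 = -114*10 - 1*347 = -19*60 - 347 = -1140 - 347 = -1487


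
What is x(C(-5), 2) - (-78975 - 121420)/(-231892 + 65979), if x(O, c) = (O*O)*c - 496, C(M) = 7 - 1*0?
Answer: -66233769/165913 ≈ -399.21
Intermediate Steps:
C(M) = 7 (C(M) = 7 + 0 = 7)
x(O, c) = -496 + c*O² (x(O, c) = O²*c - 496 = c*O² - 496 = -496 + c*O²)
x(C(-5), 2) - (-78975 - 121420)/(-231892 + 65979) = (-496 + 2*7²) - (-78975 - 121420)/(-231892 + 65979) = (-496 + 2*49) - (-200395)/(-165913) = (-496 + 98) - (-200395)*(-1)/165913 = -398 - 1*200395/165913 = -398 - 200395/165913 = -66233769/165913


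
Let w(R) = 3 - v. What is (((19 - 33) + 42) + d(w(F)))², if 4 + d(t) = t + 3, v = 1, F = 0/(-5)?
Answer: 841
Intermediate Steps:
F = 0 (F = 0*(-⅕) = 0)
w(R) = 2 (w(R) = 3 - 1*1 = 3 - 1 = 2)
d(t) = -1 + t (d(t) = -4 + (t + 3) = -4 + (3 + t) = -1 + t)
(((19 - 33) + 42) + d(w(F)))² = (((19 - 33) + 42) + (-1 + 2))² = ((-14 + 42) + 1)² = (28 + 1)² = 29² = 841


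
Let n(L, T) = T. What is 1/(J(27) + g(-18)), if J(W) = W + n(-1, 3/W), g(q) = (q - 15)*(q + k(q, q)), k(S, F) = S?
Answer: 9/10936 ≈ 0.00082297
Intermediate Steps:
g(q) = 2*q*(-15 + q) (g(q) = (q - 15)*(q + q) = (-15 + q)*(2*q) = 2*q*(-15 + q))
J(W) = W + 3/W
1/(J(27) + g(-18)) = 1/((27 + 3/27) + 2*(-18)*(-15 - 18)) = 1/((27 + 3*(1/27)) + 2*(-18)*(-33)) = 1/((27 + 1/9) + 1188) = 1/(244/9 + 1188) = 1/(10936/9) = 9/10936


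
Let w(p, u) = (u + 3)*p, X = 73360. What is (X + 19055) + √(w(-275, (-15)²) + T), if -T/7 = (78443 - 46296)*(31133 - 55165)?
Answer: 92415 + 2*√1351958557 ≈ 1.6595e+5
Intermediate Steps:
T = 5407896928 (T = -7*(78443 - 46296)*(31133 - 55165) = -225029*(-24032) = -7*(-772556704) = 5407896928)
w(p, u) = p*(3 + u) (w(p, u) = (3 + u)*p = p*(3 + u))
(X + 19055) + √(w(-275, (-15)²) + T) = (73360 + 19055) + √(-275*(3 + (-15)²) + 5407896928) = 92415 + √(-275*(3 + 225) + 5407896928) = 92415 + √(-275*228 + 5407896928) = 92415 + √(-62700 + 5407896928) = 92415 + √5407834228 = 92415 + 2*√1351958557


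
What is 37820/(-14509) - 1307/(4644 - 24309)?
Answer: -724767037/285319485 ≈ -2.5402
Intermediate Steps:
37820/(-14509) - 1307/(4644 - 24309) = 37820*(-1/14509) - 1307/(-19665) = -37820/14509 - 1307*(-1/19665) = -37820/14509 + 1307/19665 = -724767037/285319485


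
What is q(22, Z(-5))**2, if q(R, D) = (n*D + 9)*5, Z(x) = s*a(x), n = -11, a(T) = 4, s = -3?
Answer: 497025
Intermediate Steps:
Z(x) = -12 (Z(x) = -3*4 = -12)
q(R, D) = 45 - 55*D (q(R, D) = (-11*D + 9)*5 = (9 - 11*D)*5 = 45 - 55*D)
q(22, Z(-5))**2 = (45 - 55*(-12))**2 = (45 + 660)**2 = 705**2 = 497025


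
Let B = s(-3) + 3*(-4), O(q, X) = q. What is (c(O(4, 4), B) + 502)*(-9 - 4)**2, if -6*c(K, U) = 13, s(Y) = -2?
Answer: 506831/6 ≈ 84472.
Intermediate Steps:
B = -14 (B = -2 + 3*(-4) = -2 - 12 = -14)
c(K, U) = -13/6 (c(K, U) = -1/6*13 = -13/6)
(c(O(4, 4), B) + 502)*(-9 - 4)**2 = (-13/6 + 502)*(-9 - 4)**2 = (2999/6)*(-13)**2 = (2999/6)*169 = 506831/6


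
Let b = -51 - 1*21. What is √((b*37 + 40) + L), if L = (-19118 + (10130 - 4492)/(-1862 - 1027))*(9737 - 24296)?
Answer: 2*√7170745563439/321 ≈ 16684.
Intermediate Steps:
b = -72 (b = -51 - 21 = -72)
L = 268067781620/963 (L = (-19118 + 5638/(-2889))*(-14559) = (-19118 + 5638*(-1/2889))*(-14559) = (-19118 - 5638/2889)*(-14559) = -55237540/2889*(-14559) = 268067781620/963 ≈ 2.7837e+8)
√((b*37 + 40) + L) = √((-72*37 + 40) + 268067781620/963) = √((-2664 + 40) + 268067781620/963) = √(-2624 + 268067781620/963) = √(268065254708/963) = 2*√7170745563439/321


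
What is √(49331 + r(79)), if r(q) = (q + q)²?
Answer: 3*√8255 ≈ 272.57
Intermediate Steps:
r(q) = 4*q² (r(q) = (2*q)² = 4*q²)
√(49331 + r(79)) = √(49331 + 4*79²) = √(49331 + 4*6241) = √(49331 + 24964) = √74295 = 3*√8255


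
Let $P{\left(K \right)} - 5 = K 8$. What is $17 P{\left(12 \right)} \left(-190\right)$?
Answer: $-326230$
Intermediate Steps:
$P{\left(K \right)} = 5 + 8 K$ ($P{\left(K \right)} = 5 + K 8 = 5 + 8 K$)
$17 P{\left(12 \right)} \left(-190\right) = 17 \left(5 + 8 \cdot 12\right) \left(-190\right) = 17 \left(5 + 96\right) \left(-190\right) = 17 \cdot 101 \left(-190\right) = 1717 \left(-190\right) = -326230$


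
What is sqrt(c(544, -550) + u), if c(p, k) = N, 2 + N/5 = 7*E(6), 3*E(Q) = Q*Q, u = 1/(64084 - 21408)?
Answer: 3*sqrt(20741912301)/21338 ≈ 20.248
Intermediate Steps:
u = 1/42676 ≈ 2.3432e-5
E(Q) = Q**2/3 (E(Q) = (Q*Q)/3 = Q**2/3)
N = 410 (N = -10 + 5*(7*((1/3)*6**2)) = -10 + 5*(7*((1/3)*36)) = -10 + 5*(7*12) = -10 + 5*84 = -10 + 420 = 410)
c(p, k) = 410
sqrt(c(544, -550) + u) = sqrt(410 + 1/42676) = sqrt(17497161/42676) = 3*sqrt(20741912301)/21338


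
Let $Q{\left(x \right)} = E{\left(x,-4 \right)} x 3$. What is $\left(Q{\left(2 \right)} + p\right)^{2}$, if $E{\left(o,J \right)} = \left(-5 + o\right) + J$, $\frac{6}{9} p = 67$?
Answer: $\frac{13689}{4} \approx 3422.3$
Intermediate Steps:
$p = \frac{201}{2}$ ($p = \frac{3}{2} \cdot 67 = \frac{201}{2} \approx 100.5$)
$E{\left(o,J \right)} = -5 + J + o$
$Q{\left(x \right)} = 3 x \left(-9 + x\right)$ ($Q{\left(x \right)} = \left(-5 - 4 + x\right) x 3 = \left(-9 + x\right) x 3 = x \left(-9 + x\right) 3 = 3 x \left(-9 + x\right)$)
$\left(Q{\left(2 \right)} + p\right)^{2} = \left(3 \cdot 2 \left(-9 + 2\right) + \frac{201}{2}\right)^{2} = \left(3 \cdot 2 \left(-7\right) + \frac{201}{2}\right)^{2} = \left(-42 + \frac{201}{2}\right)^{2} = \left(\frac{117}{2}\right)^{2} = \frac{13689}{4}$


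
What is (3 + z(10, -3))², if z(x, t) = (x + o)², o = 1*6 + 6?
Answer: 237169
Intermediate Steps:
o = 12 (o = 6 + 6 = 12)
z(x, t) = (12 + x)² (z(x, t) = (x + 12)² = (12 + x)²)
(3 + z(10, -3))² = (3 + (12 + 10)²)² = (3 + 22²)² = (3 + 484)² = 487² = 237169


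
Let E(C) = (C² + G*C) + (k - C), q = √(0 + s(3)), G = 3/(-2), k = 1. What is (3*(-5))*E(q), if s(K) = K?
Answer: -60 + 75*√3/2 ≈ 4.9519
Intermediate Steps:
G = -3/2 (G = 3*(-½) = -3/2 ≈ -1.5000)
q = √3 (q = √(0 + 3) = √3 ≈ 1.7320)
E(C) = 1 + C² - 5*C/2 (E(C) = (C² - 3*C/2) + (1 - C) = 1 + C² - 5*C/2)
(3*(-5))*E(q) = (3*(-5))*(1 + (√3)² - 5*√3/2) = -15*(1 + 3 - 5*√3/2) = -15*(4 - 5*√3/2) = -60 + 75*√3/2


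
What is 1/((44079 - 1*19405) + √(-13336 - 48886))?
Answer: 12337/304434249 - I*√62222/608868498 ≈ 4.0524e-5 - 4.0968e-7*I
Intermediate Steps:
1/((44079 - 1*19405) + √(-13336 - 48886)) = 1/((44079 - 19405) + √(-62222)) = 1/(24674 + I*√62222)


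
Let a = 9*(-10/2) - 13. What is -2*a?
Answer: 116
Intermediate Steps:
a = -58 (a = 9*(-10*1/2) - 13 = 9*(-5) - 13 = -45 - 13 = -58)
-2*a = -2*(-58) = 116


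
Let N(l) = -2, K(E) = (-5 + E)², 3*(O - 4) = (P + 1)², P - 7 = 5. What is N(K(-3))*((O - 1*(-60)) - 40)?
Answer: -482/3 ≈ -160.67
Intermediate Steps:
P = 12 (P = 7 + 5 = 12)
O = 181/3 (O = 4 + (12 + 1)²/3 = 4 + (⅓)*13² = 4 + (⅓)*169 = 4 + 169/3 = 181/3 ≈ 60.333)
N(K(-3))*((O - 1*(-60)) - 40) = -2*((181/3 - 1*(-60)) - 40) = -2*((181/3 + 60) - 40) = -2*(361/3 - 40) = -2*241/3 = -482/3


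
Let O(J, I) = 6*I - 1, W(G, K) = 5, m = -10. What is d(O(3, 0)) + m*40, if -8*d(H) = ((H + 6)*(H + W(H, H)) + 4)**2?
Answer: -472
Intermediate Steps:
O(J, I) = -1 + 6*I
d(H) = -(4 + (5 + H)*(6 + H))**2/8 (d(H) = -((H + 6)*(H + 5) + 4)**2/8 = -((6 + H)*(5 + H) + 4)**2/8 = -((5 + H)*(6 + H) + 4)**2/8 = -(4 + (5 + H)*(6 + H))**2/8)
d(O(3, 0)) + m*40 = -(34 + (-1 + 6*0)**2 + 11*(-1 + 6*0))**2/8 - 10*40 = -(34 + (-1 + 0)**2 + 11*(-1 + 0))**2/8 - 400 = -(34 + (-1)**2 + 11*(-1))**2/8 - 400 = -(34 + 1 - 11)**2/8 - 400 = -1/8*24**2 - 400 = -1/8*576 - 400 = -72 - 400 = -472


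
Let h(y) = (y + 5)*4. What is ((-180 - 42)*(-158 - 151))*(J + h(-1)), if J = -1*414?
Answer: -27302004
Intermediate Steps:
J = -414
h(y) = 20 + 4*y (h(y) = (5 + y)*4 = 20 + 4*y)
((-180 - 42)*(-158 - 151))*(J + h(-1)) = ((-180 - 42)*(-158 - 151))*(-414 + (20 + 4*(-1))) = (-222*(-309))*(-414 + (20 - 4)) = 68598*(-414 + 16) = 68598*(-398) = -27302004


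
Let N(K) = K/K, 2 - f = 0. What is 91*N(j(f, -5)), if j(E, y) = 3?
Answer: 91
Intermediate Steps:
f = 2 (f = 2 - 1*0 = 2 + 0 = 2)
N(K) = 1
91*N(j(f, -5)) = 91*1 = 91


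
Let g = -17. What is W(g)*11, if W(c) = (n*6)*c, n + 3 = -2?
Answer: 5610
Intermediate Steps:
n = -5 (n = -3 - 2 = -5)
W(c) = -30*c (W(c) = (-5*6)*c = -30*c)
W(g)*11 = -30*(-17)*11 = 510*11 = 5610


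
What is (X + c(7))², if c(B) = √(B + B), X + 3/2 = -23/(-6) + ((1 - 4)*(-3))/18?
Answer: 793/36 + 17*√14/3 ≈ 43.231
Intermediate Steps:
X = 17/6 (X = -3/2 + (-23/(-6) + ((1 - 4)*(-3))/18) = -3/2 + (-23*(-⅙) - 3*(-3)*(1/18)) = -3/2 + (23/6 + 9*(1/18)) = -3/2 + (23/6 + ½) = -3/2 + 13/3 = 17/6 ≈ 2.8333)
c(B) = √2*√B (c(B) = √(2*B) = √2*√B)
(X + c(7))² = (17/6 + √2*√7)² = (17/6 + √14)²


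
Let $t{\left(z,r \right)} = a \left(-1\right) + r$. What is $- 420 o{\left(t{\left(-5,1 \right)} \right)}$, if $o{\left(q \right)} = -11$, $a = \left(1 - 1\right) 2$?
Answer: $4620$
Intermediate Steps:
$a = 0$ ($a = 0 \cdot 2 = 0$)
$t{\left(z,r \right)} = r$ ($t{\left(z,r \right)} = 0 \left(-1\right) + r = 0 + r = r$)
$- 420 o{\left(t{\left(-5,1 \right)} \right)} = \left(-420\right) \left(-11\right) = 4620$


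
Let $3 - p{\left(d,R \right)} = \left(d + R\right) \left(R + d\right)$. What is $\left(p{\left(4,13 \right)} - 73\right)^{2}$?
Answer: $128881$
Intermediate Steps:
$p{\left(d,R \right)} = 3 - \left(R + d\right)^{2}$ ($p{\left(d,R \right)} = 3 - \left(d + R\right) \left(R + d\right) = 3 - \left(R + d\right) \left(R + d\right) = 3 - \left(R + d\right)^{2}$)
$\left(p{\left(4,13 \right)} - 73\right)^{2} = \left(\left(3 - \left(13 + 4\right)^{2}\right) - 73\right)^{2} = \left(\left(3 - 17^{2}\right) - 73\right)^{2} = \left(\left(3 - 289\right) - 73\right)^{2} = \left(-286 - 73\right)^{2} = \left(-359\right)^{2} = 128881$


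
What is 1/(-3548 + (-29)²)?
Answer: -1/2707 ≈ -0.00036941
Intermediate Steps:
1/(-3548 + (-29)²) = 1/(-3548 + 841) = 1/(-2707) = -1/2707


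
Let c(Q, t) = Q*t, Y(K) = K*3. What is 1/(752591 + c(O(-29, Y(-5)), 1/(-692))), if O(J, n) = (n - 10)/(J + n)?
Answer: 30448/22914890743 ≈ 1.3287e-6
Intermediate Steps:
Y(K) = 3*K
O(J, n) = (-10 + n)/(J + n)
1/(752591 + c(O(-29, Y(-5)), 1/(-692))) = 1/(752591 + ((-10 + 3*(-5))/(-29 + 3*(-5)))/(-692)) = 1/(752591 + ((-10 - 15)/(-29 - 15))*(-1/692)) = 1/(752591 + (-25/(-44))*(-1/692)) = 1/(752591 - 1/44*(-25)*(-1/692)) = 1/(752591 + (25/44)*(-1/692)) = 1/(752591 - 25/30448) = 1/(22914890743/30448) = 30448/22914890743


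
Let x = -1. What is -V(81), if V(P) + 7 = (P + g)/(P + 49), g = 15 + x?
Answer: 163/26 ≈ 6.2692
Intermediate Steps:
g = 14 (g = 15 - 1 = 14)
V(P) = -7 + (14 + P)/(49 + P) (V(P) = -7 + (P + 14)/(P + 49) = -7 + (14 + P)/(49 + P))
-V(81) = -(-329 - 6*81)/(49 + 81) = -(-329 - 486)/130 = -(-815)/130 = -1*(-163/26) = 163/26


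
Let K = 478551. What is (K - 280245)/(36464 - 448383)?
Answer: -198306/411919 ≈ -0.48142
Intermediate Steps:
(K - 280245)/(36464 - 448383) = (478551 - 280245)/(36464 - 448383) = 198306/(-411919) = 198306*(-1/411919) = -198306/411919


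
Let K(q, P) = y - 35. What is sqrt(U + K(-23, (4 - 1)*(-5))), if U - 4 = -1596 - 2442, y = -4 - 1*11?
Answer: 2*I*sqrt(1021) ≈ 63.906*I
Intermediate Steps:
y = -15 (y = -4 - 11 = -15)
U = -4034 (U = 4 + (-1596 - 2442) = 4 - 4038 = -4034)
K(q, P) = -50 (K(q, P) = -15 - 35 = -50)
sqrt(U + K(-23, (4 - 1)*(-5))) = sqrt(-4034 - 50) = sqrt(-4084) = 2*I*sqrt(1021)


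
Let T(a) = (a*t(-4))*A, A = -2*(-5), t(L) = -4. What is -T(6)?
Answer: 240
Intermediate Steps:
A = 10
T(a) = -40*a (T(a) = (a*(-4))*10 = -4*a*10 = -40*a)
-T(6) = -(-40)*6 = -1*(-240) = 240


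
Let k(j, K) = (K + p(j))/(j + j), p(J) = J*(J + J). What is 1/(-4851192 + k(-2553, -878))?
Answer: -2553/12391610546 ≈ -2.0603e-7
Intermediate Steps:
p(J) = 2*J² (p(J) = J*(2*J) = 2*J²)
k(j, K) = (K + 2*j²)/(2*j) (k(j, K) = (K + 2*j²)/(j + j) = (K + 2*j²)/((2*j)) = (K + 2*j²)*(1/(2*j)) = (K + 2*j²)/(2*j))
1/(-4851192 + k(-2553, -878)) = 1/(-4851192 + (-2553 + (½)*(-878)/(-2553))) = 1/(-4851192 + (-2553 + (½)*(-878)*(-1/2553))) = 1/(-4851192 + (-2553 + 439/2553)) = 1/(-4851192 - 6517370/2553) = 1/(-12391610546/2553) = -2553/12391610546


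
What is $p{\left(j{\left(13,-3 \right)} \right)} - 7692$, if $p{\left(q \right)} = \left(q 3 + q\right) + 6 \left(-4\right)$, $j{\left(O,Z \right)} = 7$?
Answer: $-7688$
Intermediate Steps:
$p{\left(q \right)} = -24 + 4 q$ ($p{\left(q \right)} = \left(3 q + q\right) - 24 = 4 q - 24 = -24 + 4 q$)
$p{\left(j{\left(13,-3 \right)} \right)} - 7692 = \left(-24 + 4 \cdot 7\right) - 7692 = \left(-24 + 28\right) - 7692 = 4 - 7692 = -7688$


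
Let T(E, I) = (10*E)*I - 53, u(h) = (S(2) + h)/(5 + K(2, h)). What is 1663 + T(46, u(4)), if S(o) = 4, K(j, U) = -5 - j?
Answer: -230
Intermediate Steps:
u(h) = -2 - h/2 (u(h) = (4 + h)/(5 + (-5 - 1*2)) = (4 + h)/(5 + (-5 - 2)) = (4 + h)/(5 - 7) = (4 + h)/(-2) = (4 + h)*(-½) = -2 - h/2)
T(E, I) = -53 + 10*E*I (T(E, I) = 10*E*I - 53 = -53 + 10*E*I)
1663 + T(46, u(4)) = 1663 + (-53 + 10*46*(-2 - ½*4)) = 1663 + (-53 + 10*46*(-2 - 2)) = 1663 + (-53 + 10*46*(-4)) = 1663 + (-53 - 1840) = 1663 - 1893 = -230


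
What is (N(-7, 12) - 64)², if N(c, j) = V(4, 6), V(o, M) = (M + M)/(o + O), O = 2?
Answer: 3844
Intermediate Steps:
V(o, M) = 2*M/(2 + o) (V(o, M) = (M + M)/(o + 2) = (2*M)/(2 + o) = 2*M/(2 + o))
N(c, j) = 2 (N(c, j) = 2*6/(2 + 4) = 2*6/6 = 2*6*(⅙) = 2)
(N(-7, 12) - 64)² = (2 - 64)² = (-62)² = 3844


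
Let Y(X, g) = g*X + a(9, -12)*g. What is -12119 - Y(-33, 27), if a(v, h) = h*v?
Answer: -8312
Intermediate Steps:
Y(X, g) = -108*g + X*g (Y(X, g) = g*X + (-12*9)*g = X*g - 108*g = -108*g + X*g)
-12119 - Y(-33, 27) = -12119 - 27*(-108 - 33) = -12119 - 27*(-141) = -12119 - 1*(-3807) = -12119 + 3807 = -8312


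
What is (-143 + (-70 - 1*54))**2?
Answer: 71289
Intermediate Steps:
(-143 + (-70 - 1*54))**2 = (-143 + (-70 - 54))**2 = (-143 - 124)**2 = (-267)**2 = 71289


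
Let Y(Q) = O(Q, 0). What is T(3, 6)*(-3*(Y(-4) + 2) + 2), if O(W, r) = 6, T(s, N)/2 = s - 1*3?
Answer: 0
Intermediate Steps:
T(s, N) = -6 + 2*s (T(s, N) = 2*(s - 1*3) = 2*(s - 3) = 2*(-3 + s) = -6 + 2*s)
Y(Q) = 6
T(3, 6)*(-3*(Y(-4) + 2) + 2) = (-6 + 2*3)*(-3*(6 + 2) + 2) = (-6 + 6)*(-3*8 + 2) = 0*(-24 + 2) = 0*(-22) = 0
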